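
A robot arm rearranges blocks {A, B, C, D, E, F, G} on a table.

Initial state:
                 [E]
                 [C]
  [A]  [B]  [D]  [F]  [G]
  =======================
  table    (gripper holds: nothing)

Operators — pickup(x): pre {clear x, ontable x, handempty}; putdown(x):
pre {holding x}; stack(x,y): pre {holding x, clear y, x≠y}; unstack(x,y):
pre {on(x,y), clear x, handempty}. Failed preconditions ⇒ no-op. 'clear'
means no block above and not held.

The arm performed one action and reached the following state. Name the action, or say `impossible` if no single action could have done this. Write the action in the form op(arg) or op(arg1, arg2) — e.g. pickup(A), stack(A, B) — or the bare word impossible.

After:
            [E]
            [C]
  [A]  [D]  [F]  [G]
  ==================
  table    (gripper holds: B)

pickup(B)

target: towers=[A; D; F/C/E; G] holding=B
         pickup(B) → towers=[A; D; F/C/E; G] holding=B  ← match
         pickup(G) → towers=[A; B; D; F/C/E] holding=G
         pickup(D) → towers=[A; B; F/C/E; G] holding=D
         pickup(A) → towers=[B; D; F/C/E; G] holding=A
     unstack(E, C) → towers=[A; B; D; F/C; G] holding=E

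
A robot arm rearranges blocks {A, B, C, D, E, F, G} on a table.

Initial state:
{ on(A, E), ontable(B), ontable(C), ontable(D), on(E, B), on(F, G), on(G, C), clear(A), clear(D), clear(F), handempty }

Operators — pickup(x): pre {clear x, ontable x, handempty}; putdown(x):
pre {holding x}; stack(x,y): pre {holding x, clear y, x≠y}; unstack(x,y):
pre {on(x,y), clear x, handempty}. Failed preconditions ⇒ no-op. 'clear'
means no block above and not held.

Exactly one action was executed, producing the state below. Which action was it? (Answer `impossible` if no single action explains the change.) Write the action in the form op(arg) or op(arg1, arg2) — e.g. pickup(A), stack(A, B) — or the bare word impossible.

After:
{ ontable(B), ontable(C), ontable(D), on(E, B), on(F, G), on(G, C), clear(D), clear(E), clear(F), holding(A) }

unstack(A, E)

target: towers=[B/E; C/G/F; D] holding=A
     unstack(F, G) → towers=[B/E/A; C/G; D] holding=F
         pickup(D) → towers=[B/E/A; C/G/F] holding=D
     unstack(A, E) → towers=[B/E; C/G/F; D] holding=A  ← match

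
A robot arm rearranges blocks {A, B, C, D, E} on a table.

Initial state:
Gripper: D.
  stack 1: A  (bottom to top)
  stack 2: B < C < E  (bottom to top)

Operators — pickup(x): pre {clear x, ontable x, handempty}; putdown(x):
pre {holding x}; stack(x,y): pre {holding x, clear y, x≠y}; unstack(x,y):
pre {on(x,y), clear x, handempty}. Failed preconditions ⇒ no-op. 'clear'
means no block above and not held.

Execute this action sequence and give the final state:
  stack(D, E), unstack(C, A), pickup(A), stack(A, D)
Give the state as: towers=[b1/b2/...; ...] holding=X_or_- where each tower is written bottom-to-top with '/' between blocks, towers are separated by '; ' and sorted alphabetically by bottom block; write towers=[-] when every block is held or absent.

step 1 (stack(D, E)): towers=[A; B/C/E/D] holding=-
step 2 (unstack(C, A)) [no-op]: towers=[A; B/C/E/D] holding=-
step 3 (pickup(A)): towers=[B/C/E/D] holding=A
step 4 (stack(A, D)): towers=[B/C/E/D/A] holding=-

towers=[B/C/E/D/A] holding=-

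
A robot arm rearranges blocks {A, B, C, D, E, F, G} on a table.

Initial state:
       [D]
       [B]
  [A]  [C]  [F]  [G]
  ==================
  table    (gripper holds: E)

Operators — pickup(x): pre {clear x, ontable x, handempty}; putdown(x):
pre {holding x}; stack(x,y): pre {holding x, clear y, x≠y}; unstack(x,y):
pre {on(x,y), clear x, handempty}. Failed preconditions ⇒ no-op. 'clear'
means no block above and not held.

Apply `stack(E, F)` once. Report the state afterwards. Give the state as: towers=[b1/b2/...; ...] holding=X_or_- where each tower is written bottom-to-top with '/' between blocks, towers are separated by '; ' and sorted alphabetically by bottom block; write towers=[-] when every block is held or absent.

before: towers=[A; C/B/D; F; G] holding=E
pre[stack(E, F)]: holding(E) ok, clear(F) ok, E≠F ok
all met → apply stack(E, F)
after:  towers=[A; C/B/D; F/E; G] holding=-

towers=[A; C/B/D; F/E; G] holding=-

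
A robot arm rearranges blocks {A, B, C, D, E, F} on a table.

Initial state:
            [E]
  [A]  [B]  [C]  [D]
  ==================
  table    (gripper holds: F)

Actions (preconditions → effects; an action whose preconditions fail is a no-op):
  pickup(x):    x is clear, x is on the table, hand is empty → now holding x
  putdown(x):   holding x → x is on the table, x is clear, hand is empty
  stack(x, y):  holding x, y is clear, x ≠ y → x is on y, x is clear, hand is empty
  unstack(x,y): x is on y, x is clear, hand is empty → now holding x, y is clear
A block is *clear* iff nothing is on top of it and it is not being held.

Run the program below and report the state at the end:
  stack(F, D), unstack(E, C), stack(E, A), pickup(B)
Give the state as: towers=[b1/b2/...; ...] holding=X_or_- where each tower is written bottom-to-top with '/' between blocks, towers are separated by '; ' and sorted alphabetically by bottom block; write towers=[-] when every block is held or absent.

step 1 (stack(F, D)): towers=[A; B; C/E; D/F] holding=-
step 2 (unstack(E, C)): towers=[A; B; C; D/F] holding=E
step 3 (stack(E, A)): towers=[A/E; B; C; D/F] holding=-
step 4 (pickup(B)): towers=[A/E; C; D/F] holding=B

towers=[A/E; C; D/F] holding=B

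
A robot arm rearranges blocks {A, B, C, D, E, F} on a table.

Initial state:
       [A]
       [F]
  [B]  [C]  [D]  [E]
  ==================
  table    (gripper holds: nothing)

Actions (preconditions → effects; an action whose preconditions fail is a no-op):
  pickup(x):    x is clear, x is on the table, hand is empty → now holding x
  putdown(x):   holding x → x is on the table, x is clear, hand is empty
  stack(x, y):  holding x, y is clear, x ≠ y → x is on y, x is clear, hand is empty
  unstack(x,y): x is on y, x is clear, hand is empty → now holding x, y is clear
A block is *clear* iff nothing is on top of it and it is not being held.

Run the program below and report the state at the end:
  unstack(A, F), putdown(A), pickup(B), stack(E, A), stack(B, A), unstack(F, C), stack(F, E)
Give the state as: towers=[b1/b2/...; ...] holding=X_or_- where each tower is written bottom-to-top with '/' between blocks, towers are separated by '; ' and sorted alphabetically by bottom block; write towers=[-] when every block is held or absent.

towers=[A/B; C; D; E/F] holding=-

step 1 (unstack(A, F)): towers=[B; C/F; D; E] holding=A
step 2 (putdown(A)): towers=[A; B; C/F; D; E] holding=-
step 3 (pickup(B)): towers=[A; C/F; D; E] holding=B
step 4 (stack(E, A)) [no-op]: towers=[A; C/F; D; E] holding=B
step 5 (stack(B, A)): towers=[A/B; C/F; D; E] holding=-
step 6 (unstack(F, C)): towers=[A/B; C; D; E] holding=F
step 7 (stack(F, E)): towers=[A/B; C; D; E/F] holding=-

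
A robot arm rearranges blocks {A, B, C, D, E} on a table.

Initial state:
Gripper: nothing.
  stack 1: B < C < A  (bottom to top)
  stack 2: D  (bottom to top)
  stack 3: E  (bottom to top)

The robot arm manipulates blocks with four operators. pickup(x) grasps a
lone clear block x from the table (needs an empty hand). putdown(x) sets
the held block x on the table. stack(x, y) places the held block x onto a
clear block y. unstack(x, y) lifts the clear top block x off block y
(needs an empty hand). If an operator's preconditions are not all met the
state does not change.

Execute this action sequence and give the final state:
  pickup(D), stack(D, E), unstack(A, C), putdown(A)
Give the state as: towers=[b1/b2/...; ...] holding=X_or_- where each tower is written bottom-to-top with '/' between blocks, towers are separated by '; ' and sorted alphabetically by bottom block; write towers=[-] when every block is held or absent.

towers=[A; B/C; E/D] holding=-

step 1 (pickup(D)): towers=[B/C/A; E] holding=D
step 2 (stack(D, E)): towers=[B/C/A; E/D] holding=-
step 3 (unstack(A, C)): towers=[B/C; E/D] holding=A
step 4 (putdown(A)): towers=[A; B/C; E/D] holding=-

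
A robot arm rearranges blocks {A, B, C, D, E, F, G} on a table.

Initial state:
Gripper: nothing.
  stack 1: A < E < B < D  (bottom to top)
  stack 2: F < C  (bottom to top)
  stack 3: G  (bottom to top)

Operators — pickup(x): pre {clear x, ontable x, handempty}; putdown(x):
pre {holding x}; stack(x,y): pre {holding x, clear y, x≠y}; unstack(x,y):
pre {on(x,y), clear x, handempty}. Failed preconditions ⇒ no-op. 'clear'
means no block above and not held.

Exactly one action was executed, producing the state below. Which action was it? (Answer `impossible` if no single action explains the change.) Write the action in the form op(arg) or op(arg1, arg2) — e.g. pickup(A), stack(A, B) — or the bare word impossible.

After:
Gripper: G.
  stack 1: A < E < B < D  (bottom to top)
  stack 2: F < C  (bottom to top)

pickup(G)

target: towers=[A/E/B/D; F/C] holding=G
         pickup(G) → towers=[A/E/B/D; F/C] holding=G  ← match
     unstack(D, B) → towers=[A/E/B; F/C; G] holding=D
     unstack(C, F) → towers=[A/E/B/D; F; G] holding=C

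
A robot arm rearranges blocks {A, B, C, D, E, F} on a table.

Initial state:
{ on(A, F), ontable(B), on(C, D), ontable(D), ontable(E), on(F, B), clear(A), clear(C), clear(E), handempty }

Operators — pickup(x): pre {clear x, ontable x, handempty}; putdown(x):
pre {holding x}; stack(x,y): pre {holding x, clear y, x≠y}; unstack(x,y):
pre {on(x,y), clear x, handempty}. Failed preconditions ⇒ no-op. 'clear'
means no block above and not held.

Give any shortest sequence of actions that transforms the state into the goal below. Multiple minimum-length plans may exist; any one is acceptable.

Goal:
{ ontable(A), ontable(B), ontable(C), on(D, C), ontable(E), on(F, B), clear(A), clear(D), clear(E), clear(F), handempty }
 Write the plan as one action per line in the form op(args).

unstack(A, F)
putdown(A)
unstack(C, D)
putdown(C)
pickup(D)
stack(D, C)

step 1 (unstack(A, F)): towers=[B/F; D/C; E] holding=A
step 2 (putdown(A)): towers=[A; B/F; D/C; E] holding=-
step 3 (unstack(C, D)): towers=[A; B/F; D; E] holding=C
step 4 (putdown(C)): towers=[A; B/F; C; D; E] holding=-
step 5 (pickup(D)): towers=[A; B/F; C; E] holding=D
step 6 (stack(D, C)): towers=[A; B/F; C/D; E] holding=-
goal check: towers=[A; B/F; C/D; E] holding=- — reached (length 6, optimal by BFS)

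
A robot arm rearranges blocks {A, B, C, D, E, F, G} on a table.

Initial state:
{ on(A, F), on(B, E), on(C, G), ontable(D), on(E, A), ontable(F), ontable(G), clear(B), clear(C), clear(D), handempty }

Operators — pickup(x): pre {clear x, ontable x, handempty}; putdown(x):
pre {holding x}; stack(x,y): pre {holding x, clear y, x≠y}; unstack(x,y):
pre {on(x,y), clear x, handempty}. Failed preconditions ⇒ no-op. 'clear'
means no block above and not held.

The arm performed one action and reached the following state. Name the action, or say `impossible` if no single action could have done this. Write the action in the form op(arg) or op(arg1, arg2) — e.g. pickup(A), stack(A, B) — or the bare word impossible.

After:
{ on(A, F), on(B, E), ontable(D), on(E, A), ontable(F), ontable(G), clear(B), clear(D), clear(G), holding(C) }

target: towers=[D; F/A/E/B; G] holding=C
     unstack(B, E) → towers=[D; F/A/E; G/C] holding=B
         pickup(D) → towers=[F/A/E/B; G/C] holding=D
     unstack(C, G) → towers=[D; F/A/E/B; G] holding=C  ← match

unstack(C, G)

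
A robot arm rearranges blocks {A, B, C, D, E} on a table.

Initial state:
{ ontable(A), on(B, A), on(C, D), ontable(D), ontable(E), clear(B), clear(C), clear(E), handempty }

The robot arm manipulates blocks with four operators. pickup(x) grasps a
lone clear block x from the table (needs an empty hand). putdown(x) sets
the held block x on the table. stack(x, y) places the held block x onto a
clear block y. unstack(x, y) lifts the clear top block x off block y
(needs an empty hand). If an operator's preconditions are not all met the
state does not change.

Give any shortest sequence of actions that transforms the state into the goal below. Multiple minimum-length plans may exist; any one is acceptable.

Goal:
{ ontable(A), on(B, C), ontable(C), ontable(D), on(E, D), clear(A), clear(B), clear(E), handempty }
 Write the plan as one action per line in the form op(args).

step 1 (unstack(C, D)): towers=[A/B; D; E] holding=C
step 2 (putdown(C)): towers=[A/B; C; D; E] holding=-
step 3 (unstack(B, A)): towers=[A; C; D; E] holding=B
step 4 (stack(B, C)): towers=[A; C/B; D; E] holding=-
step 5 (pickup(E)): towers=[A; C/B; D] holding=E
step 6 (stack(E, D)): towers=[A; C/B; D/E] holding=-
goal check: towers=[A; C/B; D/E] holding=- — reached (length 6, optimal by BFS)

unstack(C, D)
putdown(C)
unstack(B, A)
stack(B, C)
pickup(E)
stack(E, D)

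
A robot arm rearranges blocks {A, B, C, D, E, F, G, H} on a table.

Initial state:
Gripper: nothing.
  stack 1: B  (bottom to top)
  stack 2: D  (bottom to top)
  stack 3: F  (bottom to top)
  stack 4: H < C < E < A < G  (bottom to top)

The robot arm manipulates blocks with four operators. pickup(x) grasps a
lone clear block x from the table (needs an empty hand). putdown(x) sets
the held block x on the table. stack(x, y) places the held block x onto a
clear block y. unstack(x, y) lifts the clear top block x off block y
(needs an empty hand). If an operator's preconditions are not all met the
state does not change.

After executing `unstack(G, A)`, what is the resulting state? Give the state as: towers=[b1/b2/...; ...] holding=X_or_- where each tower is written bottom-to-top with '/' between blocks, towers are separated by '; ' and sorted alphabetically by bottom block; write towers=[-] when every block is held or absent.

before: towers=[B; D; F; H/C/E/A/G] holding=-
pre[unstack(G, A)]: on(G,A) ok, clear(G) ok, handempty ok
all met → apply unstack(G, A)
after:  towers=[B; D; F; H/C/E/A] holding=G

towers=[B; D; F; H/C/E/A] holding=G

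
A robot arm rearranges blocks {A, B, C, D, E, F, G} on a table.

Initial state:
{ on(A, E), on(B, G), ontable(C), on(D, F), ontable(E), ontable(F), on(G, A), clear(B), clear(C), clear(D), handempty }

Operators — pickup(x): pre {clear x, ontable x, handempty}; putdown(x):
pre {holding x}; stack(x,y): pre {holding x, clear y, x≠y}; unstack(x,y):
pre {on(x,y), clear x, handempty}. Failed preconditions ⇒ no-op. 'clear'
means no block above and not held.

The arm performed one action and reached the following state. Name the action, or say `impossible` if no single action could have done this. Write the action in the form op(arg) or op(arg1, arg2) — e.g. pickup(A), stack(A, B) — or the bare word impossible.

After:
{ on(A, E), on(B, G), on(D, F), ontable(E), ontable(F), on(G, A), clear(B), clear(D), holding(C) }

pickup(C)

target: towers=[E/A/G/B; F/D] holding=C
     unstack(B, G) → towers=[C; E/A/G; F/D] holding=B
     unstack(D, F) → towers=[C; E/A/G/B; F] holding=D
         pickup(C) → towers=[E/A/G/B; F/D] holding=C  ← match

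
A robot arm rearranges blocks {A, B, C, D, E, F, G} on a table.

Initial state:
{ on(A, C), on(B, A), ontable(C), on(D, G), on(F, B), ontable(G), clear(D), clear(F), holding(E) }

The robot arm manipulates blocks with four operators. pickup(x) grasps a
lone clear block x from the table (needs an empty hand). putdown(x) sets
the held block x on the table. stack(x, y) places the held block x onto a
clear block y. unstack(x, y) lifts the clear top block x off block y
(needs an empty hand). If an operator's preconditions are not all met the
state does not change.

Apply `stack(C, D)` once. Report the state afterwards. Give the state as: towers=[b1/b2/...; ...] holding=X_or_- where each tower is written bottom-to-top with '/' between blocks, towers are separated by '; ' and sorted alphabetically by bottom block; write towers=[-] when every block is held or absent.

before: towers=[C/A/B/F; G/D] holding=E
pre[stack(C, D)]: holding(C) ✗, clear(D) ✓, C≠D ✓
holding(C) unmet → stack(C, D) is a no-op
after:  towers=[C/A/B/F; G/D] holding=E

towers=[C/A/B/F; G/D] holding=E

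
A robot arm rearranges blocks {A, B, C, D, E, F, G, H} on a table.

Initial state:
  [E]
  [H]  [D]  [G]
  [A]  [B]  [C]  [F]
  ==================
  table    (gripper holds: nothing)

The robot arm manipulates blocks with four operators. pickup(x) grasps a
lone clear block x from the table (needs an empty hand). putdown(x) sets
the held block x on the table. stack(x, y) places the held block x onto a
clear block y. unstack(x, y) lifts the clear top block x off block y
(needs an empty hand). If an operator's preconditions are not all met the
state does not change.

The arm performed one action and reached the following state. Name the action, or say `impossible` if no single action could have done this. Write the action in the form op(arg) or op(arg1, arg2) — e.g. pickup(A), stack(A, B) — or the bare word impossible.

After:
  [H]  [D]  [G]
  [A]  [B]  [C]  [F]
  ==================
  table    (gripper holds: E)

unstack(E, H)

target: towers=[A/H; B/D; C/G; F] holding=E
     unstack(G, C) → towers=[A/H/E; B/D; C; F] holding=G
     unstack(E, H) → towers=[A/H; B/D; C/G; F] holding=E  ← match
         pickup(F) → towers=[A/H/E; B/D; C/G] holding=F
     unstack(D, B) → towers=[A/H/E; B; C/G; F] holding=D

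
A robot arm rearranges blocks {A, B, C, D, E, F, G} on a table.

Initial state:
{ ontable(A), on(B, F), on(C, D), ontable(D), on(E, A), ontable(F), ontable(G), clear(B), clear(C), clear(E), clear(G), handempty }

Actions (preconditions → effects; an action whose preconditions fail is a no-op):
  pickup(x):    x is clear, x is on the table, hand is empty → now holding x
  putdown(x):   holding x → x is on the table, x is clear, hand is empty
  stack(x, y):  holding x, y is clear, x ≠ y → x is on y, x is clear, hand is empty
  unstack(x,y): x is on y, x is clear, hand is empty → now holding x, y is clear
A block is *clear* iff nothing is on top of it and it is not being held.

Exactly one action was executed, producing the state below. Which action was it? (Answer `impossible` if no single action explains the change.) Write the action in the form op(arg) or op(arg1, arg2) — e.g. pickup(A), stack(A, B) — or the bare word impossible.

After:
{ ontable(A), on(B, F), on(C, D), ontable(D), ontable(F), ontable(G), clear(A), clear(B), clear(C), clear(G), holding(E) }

target: towers=[A; D/C; F/B; G] holding=E
     unstack(B, F) → towers=[A/E; D/C; F; G] holding=B
         pickup(G) → towers=[A/E; D/C; F/B] holding=G
     unstack(E, A) → towers=[A; D/C; F/B; G] holding=E  ← match
     unstack(C, D) → towers=[A/E; D; F/B; G] holding=C

unstack(E, A)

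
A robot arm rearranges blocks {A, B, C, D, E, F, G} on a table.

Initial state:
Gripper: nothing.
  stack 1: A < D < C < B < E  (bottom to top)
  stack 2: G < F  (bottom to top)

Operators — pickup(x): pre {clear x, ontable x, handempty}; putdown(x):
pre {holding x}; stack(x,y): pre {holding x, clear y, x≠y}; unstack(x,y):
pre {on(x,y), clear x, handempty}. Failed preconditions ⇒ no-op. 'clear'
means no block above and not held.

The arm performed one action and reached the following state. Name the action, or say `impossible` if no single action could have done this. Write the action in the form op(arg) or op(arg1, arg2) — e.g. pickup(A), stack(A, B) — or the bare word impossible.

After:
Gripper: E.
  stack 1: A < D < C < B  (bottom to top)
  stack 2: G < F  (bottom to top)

unstack(E, B)

target: towers=[A/D/C/B; G/F] holding=E
     unstack(F, G) → towers=[A/D/C/B/E; G] holding=F
     unstack(E, B) → towers=[A/D/C/B; G/F] holding=E  ← match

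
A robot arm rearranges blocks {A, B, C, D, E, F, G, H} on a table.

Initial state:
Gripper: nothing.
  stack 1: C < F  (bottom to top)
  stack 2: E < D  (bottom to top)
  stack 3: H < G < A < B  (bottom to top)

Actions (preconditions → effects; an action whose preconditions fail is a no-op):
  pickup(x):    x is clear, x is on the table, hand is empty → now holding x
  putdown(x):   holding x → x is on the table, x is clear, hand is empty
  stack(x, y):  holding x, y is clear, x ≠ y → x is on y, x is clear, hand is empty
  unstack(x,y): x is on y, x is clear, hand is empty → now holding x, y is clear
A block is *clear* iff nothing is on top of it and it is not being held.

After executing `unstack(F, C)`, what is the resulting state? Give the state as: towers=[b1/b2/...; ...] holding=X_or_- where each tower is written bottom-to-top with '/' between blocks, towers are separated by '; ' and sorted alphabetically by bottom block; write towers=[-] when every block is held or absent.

before: towers=[C/F; E/D; H/G/A/B] holding=-
pre[unstack(F, C)]: on(F,C) ✓, clear(F) ✓, handempty ✓
all met → apply unstack(F, C)
after:  towers=[C; E/D; H/G/A/B] holding=F

towers=[C; E/D; H/G/A/B] holding=F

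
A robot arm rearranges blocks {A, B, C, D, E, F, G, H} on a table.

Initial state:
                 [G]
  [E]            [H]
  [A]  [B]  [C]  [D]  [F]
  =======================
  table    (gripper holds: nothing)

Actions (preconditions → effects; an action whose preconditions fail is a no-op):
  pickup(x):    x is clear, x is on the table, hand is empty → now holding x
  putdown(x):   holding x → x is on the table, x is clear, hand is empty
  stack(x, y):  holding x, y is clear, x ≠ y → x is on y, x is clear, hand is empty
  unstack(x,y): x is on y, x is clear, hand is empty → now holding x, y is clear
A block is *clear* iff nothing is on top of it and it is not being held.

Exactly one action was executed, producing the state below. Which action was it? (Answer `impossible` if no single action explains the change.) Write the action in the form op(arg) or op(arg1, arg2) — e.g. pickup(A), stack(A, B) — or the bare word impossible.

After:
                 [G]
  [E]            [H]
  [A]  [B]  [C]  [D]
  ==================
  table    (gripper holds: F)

target: towers=[A/E; B; C; D/H/G] holding=F
     unstack(G, H) → towers=[A/E; B; C; D/H; F] holding=G
     unstack(E, A) → towers=[A; B; C; D/H/G; F] holding=E
         pickup(B) → towers=[A/E; C; D/H/G; F] holding=B
         pickup(F) → towers=[A/E; B; C; D/H/G] holding=F  ← match
         pickup(C) → towers=[A/E; B; D/H/G; F] holding=C

pickup(F)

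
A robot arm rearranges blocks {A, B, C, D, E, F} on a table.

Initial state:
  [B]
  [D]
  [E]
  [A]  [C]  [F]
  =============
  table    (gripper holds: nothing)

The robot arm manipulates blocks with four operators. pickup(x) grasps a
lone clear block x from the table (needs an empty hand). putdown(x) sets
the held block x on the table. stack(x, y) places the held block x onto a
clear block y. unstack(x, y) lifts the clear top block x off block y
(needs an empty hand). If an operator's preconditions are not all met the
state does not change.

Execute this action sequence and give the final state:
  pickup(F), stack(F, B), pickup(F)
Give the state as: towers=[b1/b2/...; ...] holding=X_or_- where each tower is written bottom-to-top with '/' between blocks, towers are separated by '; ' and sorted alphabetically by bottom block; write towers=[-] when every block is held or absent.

towers=[A/E/D/B/F; C] holding=-

step 1 (pickup(F)): towers=[A/E/D/B; C] holding=F
step 2 (stack(F, B)): towers=[A/E/D/B/F; C] holding=-
step 3 (pickup(F)) [no-op]: towers=[A/E/D/B/F; C] holding=-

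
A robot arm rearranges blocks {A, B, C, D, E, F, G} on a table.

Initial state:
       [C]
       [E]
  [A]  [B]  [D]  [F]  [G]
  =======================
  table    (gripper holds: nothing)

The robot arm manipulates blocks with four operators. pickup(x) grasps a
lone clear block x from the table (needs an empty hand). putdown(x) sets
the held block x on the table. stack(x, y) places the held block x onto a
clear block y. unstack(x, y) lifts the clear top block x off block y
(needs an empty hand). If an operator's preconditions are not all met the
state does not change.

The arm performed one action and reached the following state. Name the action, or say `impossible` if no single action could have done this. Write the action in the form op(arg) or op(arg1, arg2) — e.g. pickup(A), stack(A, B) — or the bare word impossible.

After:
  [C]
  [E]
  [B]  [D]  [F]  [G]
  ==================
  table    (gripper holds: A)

pickup(A)

target: towers=[B/E/C; D; F; G] holding=A
         pickup(F) → towers=[A; B/E/C; D; G] holding=F
         pickup(G) → towers=[A; B/E/C; D; F] holding=G
         pickup(D) → towers=[A; B/E/C; F; G] holding=D
         pickup(A) → towers=[B/E/C; D; F; G] holding=A  ← match
     unstack(C, E) → towers=[A; B/E; D; F; G] holding=C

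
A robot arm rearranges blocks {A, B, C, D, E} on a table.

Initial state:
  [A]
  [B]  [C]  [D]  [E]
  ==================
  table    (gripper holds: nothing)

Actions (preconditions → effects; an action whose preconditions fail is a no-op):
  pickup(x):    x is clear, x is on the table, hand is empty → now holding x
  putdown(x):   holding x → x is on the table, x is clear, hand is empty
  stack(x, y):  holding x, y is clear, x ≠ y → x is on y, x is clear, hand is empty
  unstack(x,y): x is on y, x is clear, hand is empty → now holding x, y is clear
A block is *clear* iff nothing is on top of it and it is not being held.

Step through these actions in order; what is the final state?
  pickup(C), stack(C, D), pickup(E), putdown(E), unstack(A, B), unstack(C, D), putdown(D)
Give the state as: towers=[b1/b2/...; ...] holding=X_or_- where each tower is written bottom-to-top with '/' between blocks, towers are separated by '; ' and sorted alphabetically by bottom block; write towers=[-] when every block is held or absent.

towers=[B; D/C; E] holding=A

step 1 (pickup(C)): towers=[B/A; D; E] holding=C
step 2 (stack(C, D)): towers=[B/A; D/C; E] holding=-
step 3 (pickup(E)): towers=[B/A; D/C] holding=E
step 4 (putdown(E)): towers=[B/A; D/C; E] holding=-
step 5 (unstack(A, B)): towers=[B; D/C; E] holding=A
step 6 (unstack(C, D)) [no-op]: towers=[B; D/C; E] holding=A
step 7 (putdown(D)) [no-op]: towers=[B; D/C; E] holding=A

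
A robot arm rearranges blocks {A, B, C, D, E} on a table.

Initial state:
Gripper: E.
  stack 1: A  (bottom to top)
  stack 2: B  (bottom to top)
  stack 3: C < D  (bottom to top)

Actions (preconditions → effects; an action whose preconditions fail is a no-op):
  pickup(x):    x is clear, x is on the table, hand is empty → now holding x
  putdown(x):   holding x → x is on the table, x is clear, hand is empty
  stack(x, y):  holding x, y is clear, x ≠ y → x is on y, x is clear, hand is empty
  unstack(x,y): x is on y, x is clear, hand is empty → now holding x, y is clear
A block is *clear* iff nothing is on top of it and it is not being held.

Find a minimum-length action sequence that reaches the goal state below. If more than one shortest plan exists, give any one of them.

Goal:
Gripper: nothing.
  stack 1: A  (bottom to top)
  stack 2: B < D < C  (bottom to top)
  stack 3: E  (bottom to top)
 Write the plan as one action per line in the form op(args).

putdown(E)
unstack(D, C)
stack(D, B)
pickup(C)
stack(C, D)

step 1 (putdown(E)): towers=[A; B; C/D; E] holding=-
step 2 (unstack(D, C)): towers=[A; B; C; E] holding=D
step 3 (stack(D, B)): towers=[A; B/D; C; E] holding=-
step 4 (pickup(C)): towers=[A; B/D; E] holding=C
step 5 (stack(C, D)): towers=[A; B/D/C; E] holding=-
goal check: towers=[A; B/D/C; E] holding=- — reached (length 5, optimal by BFS)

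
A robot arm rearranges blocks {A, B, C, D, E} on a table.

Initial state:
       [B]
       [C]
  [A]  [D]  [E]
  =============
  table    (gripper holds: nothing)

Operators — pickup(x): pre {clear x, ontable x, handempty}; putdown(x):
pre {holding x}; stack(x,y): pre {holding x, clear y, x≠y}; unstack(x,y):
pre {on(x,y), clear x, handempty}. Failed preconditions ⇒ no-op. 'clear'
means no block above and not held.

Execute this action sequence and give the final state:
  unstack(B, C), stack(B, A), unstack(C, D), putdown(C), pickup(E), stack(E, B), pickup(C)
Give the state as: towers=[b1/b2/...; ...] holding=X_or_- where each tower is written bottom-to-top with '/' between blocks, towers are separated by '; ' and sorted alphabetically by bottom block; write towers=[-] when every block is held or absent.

step 1 (unstack(B, C)): towers=[A; D/C; E] holding=B
step 2 (stack(B, A)): towers=[A/B; D/C; E] holding=-
step 3 (unstack(C, D)): towers=[A/B; D; E] holding=C
step 4 (putdown(C)): towers=[A/B; C; D; E] holding=-
step 5 (pickup(E)): towers=[A/B; C; D] holding=E
step 6 (stack(E, B)): towers=[A/B/E; C; D] holding=-
step 7 (pickup(C)): towers=[A/B/E; D] holding=C

towers=[A/B/E; D] holding=C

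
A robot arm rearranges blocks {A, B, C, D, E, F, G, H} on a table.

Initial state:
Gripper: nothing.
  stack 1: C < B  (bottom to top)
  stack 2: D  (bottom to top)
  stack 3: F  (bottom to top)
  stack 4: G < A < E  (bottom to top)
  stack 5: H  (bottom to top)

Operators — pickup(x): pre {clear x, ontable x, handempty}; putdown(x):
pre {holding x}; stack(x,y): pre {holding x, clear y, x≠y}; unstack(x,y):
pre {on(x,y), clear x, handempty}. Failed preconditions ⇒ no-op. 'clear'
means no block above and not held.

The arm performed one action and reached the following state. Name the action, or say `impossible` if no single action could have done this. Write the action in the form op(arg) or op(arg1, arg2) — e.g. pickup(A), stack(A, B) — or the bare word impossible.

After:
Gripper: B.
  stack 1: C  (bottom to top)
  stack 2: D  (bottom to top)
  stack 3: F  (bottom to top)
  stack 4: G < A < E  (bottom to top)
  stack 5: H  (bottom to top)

target: towers=[C; D; F; G/A/E; H] holding=B
     unstack(E, A) → towers=[C/B; D; F; G/A; H] holding=E
         pickup(H) → towers=[C/B; D; F; G/A/E] holding=H
     unstack(B, C) → towers=[C; D; F; G/A/E; H] holding=B  ← match
         pickup(F) → towers=[C/B; D; G/A/E; H] holding=F
         pickup(D) → towers=[C/B; F; G/A/E; H] holding=D

unstack(B, C)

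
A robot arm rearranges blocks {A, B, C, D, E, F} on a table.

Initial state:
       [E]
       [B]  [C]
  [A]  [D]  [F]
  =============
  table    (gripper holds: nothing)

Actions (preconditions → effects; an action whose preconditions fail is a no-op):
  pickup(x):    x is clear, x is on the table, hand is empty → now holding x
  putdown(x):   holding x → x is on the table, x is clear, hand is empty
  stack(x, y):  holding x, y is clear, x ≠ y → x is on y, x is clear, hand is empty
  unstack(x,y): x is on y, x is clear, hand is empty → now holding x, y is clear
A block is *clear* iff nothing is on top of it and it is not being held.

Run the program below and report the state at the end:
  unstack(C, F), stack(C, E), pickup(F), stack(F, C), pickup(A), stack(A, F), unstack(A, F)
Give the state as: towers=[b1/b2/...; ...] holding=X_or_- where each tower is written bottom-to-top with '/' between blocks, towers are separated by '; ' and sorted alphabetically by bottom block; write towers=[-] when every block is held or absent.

towers=[D/B/E/C/F] holding=A

step 1 (unstack(C, F)): towers=[A; D/B/E; F] holding=C
step 2 (stack(C, E)): towers=[A; D/B/E/C; F] holding=-
step 3 (pickup(F)): towers=[A; D/B/E/C] holding=F
step 4 (stack(F, C)): towers=[A; D/B/E/C/F] holding=-
step 5 (pickup(A)): towers=[D/B/E/C/F] holding=A
step 6 (stack(A, F)): towers=[D/B/E/C/F/A] holding=-
step 7 (unstack(A, F)): towers=[D/B/E/C/F] holding=A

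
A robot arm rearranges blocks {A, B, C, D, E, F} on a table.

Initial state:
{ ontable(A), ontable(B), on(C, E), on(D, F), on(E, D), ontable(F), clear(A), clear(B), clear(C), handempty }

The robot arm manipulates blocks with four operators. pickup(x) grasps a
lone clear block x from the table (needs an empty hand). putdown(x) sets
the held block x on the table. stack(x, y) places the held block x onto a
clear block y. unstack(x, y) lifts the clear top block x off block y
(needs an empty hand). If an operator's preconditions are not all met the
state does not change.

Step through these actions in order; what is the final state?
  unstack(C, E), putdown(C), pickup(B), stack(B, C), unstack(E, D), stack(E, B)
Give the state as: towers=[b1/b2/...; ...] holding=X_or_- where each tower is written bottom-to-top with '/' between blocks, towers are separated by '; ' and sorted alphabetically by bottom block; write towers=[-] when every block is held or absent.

towers=[A; C/B/E; F/D] holding=-

step 1 (unstack(C, E)): towers=[A; B; F/D/E] holding=C
step 2 (putdown(C)): towers=[A; B; C; F/D/E] holding=-
step 3 (pickup(B)): towers=[A; C; F/D/E] holding=B
step 4 (stack(B, C)): towers=[A; C/B; F/D/E] holding=-
step 5 (unstack(E, D)): towers=[A; C/B; F/D] holding=E
step 6 (stack(E, B)): towers=[A; C/B/E; F/D] holding=-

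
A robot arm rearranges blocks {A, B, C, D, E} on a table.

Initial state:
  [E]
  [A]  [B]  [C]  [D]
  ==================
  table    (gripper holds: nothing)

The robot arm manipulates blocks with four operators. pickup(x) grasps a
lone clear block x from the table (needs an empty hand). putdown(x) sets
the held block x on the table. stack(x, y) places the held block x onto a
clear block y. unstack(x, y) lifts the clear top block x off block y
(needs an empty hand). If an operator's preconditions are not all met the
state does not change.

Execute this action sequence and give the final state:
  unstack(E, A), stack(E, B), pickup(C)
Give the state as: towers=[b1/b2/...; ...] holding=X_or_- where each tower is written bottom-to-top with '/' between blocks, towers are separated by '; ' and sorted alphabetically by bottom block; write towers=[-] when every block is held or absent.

towers=[A; B/E; D] holding=C

step 1 (unstack(E, A)): towers=[A; B; C; D] holding=E
step 2 (stack(E, B)): towers=[A; B/E; C; D] holding=-
step 3 (pickup(C)): towers=[A; B/E; D] holding=C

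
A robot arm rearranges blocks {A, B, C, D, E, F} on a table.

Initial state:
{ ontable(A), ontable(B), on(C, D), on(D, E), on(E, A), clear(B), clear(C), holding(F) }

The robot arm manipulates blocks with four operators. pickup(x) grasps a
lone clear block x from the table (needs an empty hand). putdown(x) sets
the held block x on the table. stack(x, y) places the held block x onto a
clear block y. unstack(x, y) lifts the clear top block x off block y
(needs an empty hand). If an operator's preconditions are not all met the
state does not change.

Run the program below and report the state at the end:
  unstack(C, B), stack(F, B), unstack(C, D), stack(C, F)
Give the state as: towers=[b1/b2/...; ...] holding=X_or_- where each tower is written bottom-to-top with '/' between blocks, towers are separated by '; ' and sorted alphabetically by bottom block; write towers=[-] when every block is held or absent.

step 1 (unstack(C, B)) [no-op]: towers=[A/E/D/C; B] holding=F
step 2 (stack(F, B)): towers=[A/E/D/C; B/F] holding=-
step 3 (unstack(C, D)): towers=[A/E/D; B/F] holding=C
step 4 (stack(C, F)): towers=[A/E/D; B/F/C] holding=-

towers=[A/E/D; B/F/C] holding=-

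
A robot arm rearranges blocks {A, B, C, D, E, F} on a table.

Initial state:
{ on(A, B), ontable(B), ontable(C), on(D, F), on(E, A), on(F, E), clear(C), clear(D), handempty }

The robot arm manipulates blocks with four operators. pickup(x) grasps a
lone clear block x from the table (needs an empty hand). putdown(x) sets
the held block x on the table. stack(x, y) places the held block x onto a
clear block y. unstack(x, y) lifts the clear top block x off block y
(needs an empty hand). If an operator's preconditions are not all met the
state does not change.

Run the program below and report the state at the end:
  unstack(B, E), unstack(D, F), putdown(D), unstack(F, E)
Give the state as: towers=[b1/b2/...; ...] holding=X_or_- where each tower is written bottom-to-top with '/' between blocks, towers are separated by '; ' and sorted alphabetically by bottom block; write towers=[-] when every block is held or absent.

towers=[B/A/E; C; D] holding=F

step 1 (unstack(B, E)) [no-op]: towers=[B/A/E/F/D; C] holding=-
step 2 (unstack(D, F)): towers=[B/A/E/F; C] holding=D
step 3 (putdown(D)): towers=[B/A/E/F; C; D] holding=-
step 4 (unstack(F, E)): towers=[B/A/E; C; D] holding=F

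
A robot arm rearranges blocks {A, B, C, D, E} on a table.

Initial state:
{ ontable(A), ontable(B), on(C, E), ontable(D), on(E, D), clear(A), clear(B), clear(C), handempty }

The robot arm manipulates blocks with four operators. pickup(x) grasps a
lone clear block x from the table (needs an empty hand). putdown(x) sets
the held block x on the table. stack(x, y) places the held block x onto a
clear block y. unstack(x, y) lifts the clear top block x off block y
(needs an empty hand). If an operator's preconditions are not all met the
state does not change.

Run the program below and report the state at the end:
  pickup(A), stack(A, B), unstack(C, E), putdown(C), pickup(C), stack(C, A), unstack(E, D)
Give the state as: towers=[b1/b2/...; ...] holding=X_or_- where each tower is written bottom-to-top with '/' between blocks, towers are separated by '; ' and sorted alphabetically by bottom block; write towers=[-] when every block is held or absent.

towers=[B/A/C; D] holding=E

step 1 (pickup(A)): towers=[B; D/E/C] holding=A
step 2 (stack(A, B)): towers=[B/A; D/E/C] holding=-
step 3 (unstack(C, E)): towers=[B/A; D/E] holding=C
step 4 (putdown(C)): towers=[B/A; C; D/E] holding=-
step 5 (pickup(C)): towers=[B/A; D/E] holding=C
step 6 (stack(C, A)): towers=[B/A/C; D/E] holding=-
step 7 (unstack(E, D)): towers=[B/A/C; D] holding=E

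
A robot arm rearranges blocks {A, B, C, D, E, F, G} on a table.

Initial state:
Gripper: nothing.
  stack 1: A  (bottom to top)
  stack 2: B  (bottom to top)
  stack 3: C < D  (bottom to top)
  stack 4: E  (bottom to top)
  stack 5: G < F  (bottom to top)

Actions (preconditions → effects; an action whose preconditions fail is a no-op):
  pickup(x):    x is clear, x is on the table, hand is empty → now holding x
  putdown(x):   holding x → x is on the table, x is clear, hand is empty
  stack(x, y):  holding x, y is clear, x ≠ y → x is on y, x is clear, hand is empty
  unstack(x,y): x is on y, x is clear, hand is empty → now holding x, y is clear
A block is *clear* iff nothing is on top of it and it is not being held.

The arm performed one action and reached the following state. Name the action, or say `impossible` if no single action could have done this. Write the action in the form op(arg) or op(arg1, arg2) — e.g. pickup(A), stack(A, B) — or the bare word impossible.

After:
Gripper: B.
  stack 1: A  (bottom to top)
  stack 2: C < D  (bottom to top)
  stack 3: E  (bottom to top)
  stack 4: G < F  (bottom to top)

target: towers=[A; C/D; E; G/F] holding=B
         pickup(B) → towers=[A; C/D; E; G/F] holding=B  ← match
     unstack(F, G) → towers=[A; B; C/D; E; G] holding=F
     unstack(D, C) → towers=[A; B; C; E; G/F] holding=D
         pickup(A) → towers=[B; C/D; E; G/F] holding=A
         pickup(E) → towers=[A; B; C/D; G/F] holding=E

pickup(B)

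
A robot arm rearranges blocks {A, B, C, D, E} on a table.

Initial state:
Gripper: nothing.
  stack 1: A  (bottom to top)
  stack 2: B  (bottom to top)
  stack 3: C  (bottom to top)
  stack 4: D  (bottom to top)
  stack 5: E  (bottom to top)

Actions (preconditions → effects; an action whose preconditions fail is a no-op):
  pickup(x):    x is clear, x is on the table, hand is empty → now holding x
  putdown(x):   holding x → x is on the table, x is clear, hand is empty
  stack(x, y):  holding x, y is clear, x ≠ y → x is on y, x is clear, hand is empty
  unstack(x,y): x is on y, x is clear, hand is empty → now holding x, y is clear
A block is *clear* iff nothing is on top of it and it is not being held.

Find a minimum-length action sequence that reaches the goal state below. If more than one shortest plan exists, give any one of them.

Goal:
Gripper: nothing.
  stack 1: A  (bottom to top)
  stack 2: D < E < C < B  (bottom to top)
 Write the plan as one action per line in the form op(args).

step 1 (pickup(E)): towers=[A; B; C; D] holding=E
step 2 (stack(E, D)): towers=[A; B; C; D/E] holding=-
step 3 (pickup(C)): towers=[A; B; D/E] holding=C
step 4 (stack(C, E)): towers=[A; B; D/E/C] holding=-
step 5 (pickup(B)): towers=[A; D/E/C] holding=B
step 6 (stack(B, C)): towers=[A; D/E/C/B] holding=-
goal check: towers=[A; D/E/C/B] holding=- — reached (length 6, optimal by BFS)

pickup(E)
stack(E, D)
pickup(C)
stack(C, E)
pickup(B)
stack(B, C)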